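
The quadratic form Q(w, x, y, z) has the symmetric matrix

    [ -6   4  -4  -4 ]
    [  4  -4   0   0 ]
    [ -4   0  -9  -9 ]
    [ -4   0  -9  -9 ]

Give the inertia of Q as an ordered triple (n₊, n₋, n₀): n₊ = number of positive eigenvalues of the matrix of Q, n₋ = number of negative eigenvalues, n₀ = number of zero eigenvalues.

(0, 3, 1)

Applying the same elementary operations to the rows and columns of A produces a congruent diagonal matrix with entries -6, -4/3, -1, 0.
That gives 3 negative, 1 zero pivots.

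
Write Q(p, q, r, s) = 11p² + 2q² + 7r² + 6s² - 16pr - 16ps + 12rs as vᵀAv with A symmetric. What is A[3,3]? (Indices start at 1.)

The coefficient of r² in Q is 7, and that is exactly A[3,3].

7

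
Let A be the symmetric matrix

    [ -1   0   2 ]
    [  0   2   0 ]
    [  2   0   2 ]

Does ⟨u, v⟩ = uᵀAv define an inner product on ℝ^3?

no

An LDLᵀ factorisation of A has diagonal entries -1, 2, 6.
So there are 2 positive, 1 negative pivots.
Hence Q is indefinite.
⟨·,·⟩ is an inner product exactly when A is positive definite.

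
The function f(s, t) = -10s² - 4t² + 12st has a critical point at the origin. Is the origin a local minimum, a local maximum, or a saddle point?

local maximum

The Hessian at the origin is H = [[-20, 12], [12, -8]].
det H = -20·-8 − (12)² = 16 > 0 and H[1,1] = -20 < 0, so H is negative definite.
Therefore the origin is a local maximum.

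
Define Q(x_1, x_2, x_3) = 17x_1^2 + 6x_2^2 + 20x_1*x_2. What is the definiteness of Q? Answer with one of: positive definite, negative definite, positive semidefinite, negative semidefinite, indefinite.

The symmetric matrix is A = [[17, 10, 0], [10, 6, 0], [0, 0, 0]].
Symmetric row and column elimination reduces A to a congruent diagonal form with pivots 17, 2/17, 0.
So there are 2 positive, 1 zero pivots.
Hence Q is positive semidefinite.

positive semidefinite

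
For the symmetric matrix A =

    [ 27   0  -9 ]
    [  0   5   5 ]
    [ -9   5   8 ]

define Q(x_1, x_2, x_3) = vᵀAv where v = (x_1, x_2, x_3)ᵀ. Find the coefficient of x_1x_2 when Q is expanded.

0

The coefficient of x_1x_2 is A[1,2] + A[2,1] = 2·0 = 0.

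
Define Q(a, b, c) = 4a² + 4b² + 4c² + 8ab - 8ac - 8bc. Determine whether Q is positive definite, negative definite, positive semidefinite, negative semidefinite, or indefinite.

Write A = [[4, 4, -4], [4, 4, -4], [-4, -4, 4]].
Row-reducing A symmetrically gives the diagonal entries 4, 0, 0.
So there are 1 positive, 2 zero pivots.
Hence Q is positive semidefinite.

positive semidefinite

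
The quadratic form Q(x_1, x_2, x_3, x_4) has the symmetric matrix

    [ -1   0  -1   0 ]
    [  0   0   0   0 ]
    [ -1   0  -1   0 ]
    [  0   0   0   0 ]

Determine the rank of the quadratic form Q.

1

Applying the same elementary operations to the rows and columns of A produces a congruent diagonal matrix with entries -1, 0, 0, 0.
Counting signs: 1 negative, 3 zero.
The rank is the number of nonzero pivots: 1.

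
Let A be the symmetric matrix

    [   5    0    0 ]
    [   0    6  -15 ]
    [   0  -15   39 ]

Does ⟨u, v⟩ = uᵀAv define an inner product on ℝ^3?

yes

Symmetric row and column elimination reduces A to a congruent diagonal form with pivots 5, 6, 3/2.
So there are 3 positive pivots.
Hence Q is positive definite.
⟨·,·⟩ is an inner product exactly when A is positive definite.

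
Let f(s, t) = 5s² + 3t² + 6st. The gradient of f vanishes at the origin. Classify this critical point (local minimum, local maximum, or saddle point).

The Hessian at the origin is H = [[10, 6], [6, 6]].
det H = 10·6 − (6)² = 24 > 0 and H[1,1] = 10 > 0, so H is positive definite.
Therefore the origin is a local minimum.

local minimum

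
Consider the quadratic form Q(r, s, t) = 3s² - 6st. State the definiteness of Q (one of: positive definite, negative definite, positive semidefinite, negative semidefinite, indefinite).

indefinite

The symmetric matrix is A = [[0, 0, 0], [0, 3, -3], [0, -3, 0]].
Applying the same elementary operations to the rows and columns of A produces a congruent diagonal matrix with entries 0, 3, -3.
That gives 1 positive, 1 negative, 1 zero pivots.
Hence Q is indefinite.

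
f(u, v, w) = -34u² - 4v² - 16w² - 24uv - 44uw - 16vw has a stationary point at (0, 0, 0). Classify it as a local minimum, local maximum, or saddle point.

saddle point

The Hessian at the origin is H = [[-68, -24, -44], [-24, -8, -16], [-44, -16, -32]].
Congruent diagonalization of H (simultaneous row and column reduction) yields pivots -68, 8/17, -4.
Counting signs: 1 positive, 2 negative.
H is indefinite, so the origin is a saddle point.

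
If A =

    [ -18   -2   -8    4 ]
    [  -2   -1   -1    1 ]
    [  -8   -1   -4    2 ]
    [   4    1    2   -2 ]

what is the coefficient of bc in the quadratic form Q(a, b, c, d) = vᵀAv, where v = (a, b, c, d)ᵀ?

The coefficient of bc is A[2,3] + A[3,2] = 2·(-1) = -2.

-2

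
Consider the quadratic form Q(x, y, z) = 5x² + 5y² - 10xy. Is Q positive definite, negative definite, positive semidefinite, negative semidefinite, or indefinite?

positive semidefinite

The associated matrix is A = [[5, -5, 0], [-5, 5, 0], [0, 0, 0]].
Row-reducing A symmetrically gives the diagonal entries 5, 0, 0.
Counting signs: 1 positive, 2 zero.
Hence Q is positive semidefinite.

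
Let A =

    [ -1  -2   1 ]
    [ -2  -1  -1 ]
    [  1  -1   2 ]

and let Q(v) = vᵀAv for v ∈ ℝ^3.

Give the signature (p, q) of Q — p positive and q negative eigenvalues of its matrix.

(1, 1)

Congruent diagonalization of A (simultaneous row and column reduction) yields pivots -1, 3, 0.
That gives 1 positive, 1 negative, 1 zero pivots.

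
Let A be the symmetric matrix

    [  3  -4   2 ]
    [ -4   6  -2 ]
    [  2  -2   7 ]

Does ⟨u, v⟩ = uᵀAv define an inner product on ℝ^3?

Leading principal minors: Δ_1 = 3, Δ_2 = 2, Δ_3 = 10.
All leading principal minors are positive, so by Sylvester's criterion Q is positive definite.
⟨·,·⟩ is an inner product exactly when A is positive definite.

yes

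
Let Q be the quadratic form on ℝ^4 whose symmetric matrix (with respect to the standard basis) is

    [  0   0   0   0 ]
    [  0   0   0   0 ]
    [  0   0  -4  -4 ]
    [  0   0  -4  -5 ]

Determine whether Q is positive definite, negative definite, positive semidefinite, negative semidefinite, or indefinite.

Congruent diagonalization of A (simultaneous row and column reduction) yields pivots 0, 0, -4, -1.
Counting signs: 2 negative, 2 zero.
Hence Q is negative semidefinite.

negative semidefinite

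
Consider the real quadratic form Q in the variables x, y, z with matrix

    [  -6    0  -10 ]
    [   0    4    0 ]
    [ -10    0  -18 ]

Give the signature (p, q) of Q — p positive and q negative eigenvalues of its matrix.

Symmetric row and column elimination reduces A to a congruent diagonal form with pivots -6, 4, -4/3.
Counting signs: 1 positive, 2 negative.

(1, 2)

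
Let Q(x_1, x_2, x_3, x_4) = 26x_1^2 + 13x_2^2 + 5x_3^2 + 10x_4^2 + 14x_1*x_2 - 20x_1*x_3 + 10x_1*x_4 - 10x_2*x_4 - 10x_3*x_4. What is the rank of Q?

4

The associated matrix is A = [[26, 7, -10, 5], [7, 13, 0, -5], [-10, 0, 5, -5], [5, -5, -5, 10]].
An LDLᵀ factorisation of A has diagonal entries 26, 289/26, 145/289, 20/29.
Counting signs: 4 positive.
The rank is the number of nonzero pivots: 4.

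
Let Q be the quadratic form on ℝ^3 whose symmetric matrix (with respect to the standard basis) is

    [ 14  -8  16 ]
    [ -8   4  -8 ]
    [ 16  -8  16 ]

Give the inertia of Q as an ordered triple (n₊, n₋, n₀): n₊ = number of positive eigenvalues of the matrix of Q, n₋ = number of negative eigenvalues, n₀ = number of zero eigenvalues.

(1, 1, 1)

Congruent diagonalization of A (simultaneous row and column reduction) yields pivots 14, -4/7, 0.
That gives 1 positive, 1 negative, 1 zero pivots.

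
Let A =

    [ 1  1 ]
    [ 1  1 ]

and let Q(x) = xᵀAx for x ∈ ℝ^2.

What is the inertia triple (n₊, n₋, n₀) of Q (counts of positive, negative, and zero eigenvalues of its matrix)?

(1, 0, 1)

Symmetric row and column elimination reduces A to a congruent diagonal form with pivots 1, 0.
That gives 1 positive, 1 zero pivots.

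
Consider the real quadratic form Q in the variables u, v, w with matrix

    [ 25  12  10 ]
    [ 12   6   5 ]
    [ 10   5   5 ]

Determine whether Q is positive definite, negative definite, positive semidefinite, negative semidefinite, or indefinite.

positive definite

Leading principal minors: Δ_1 = 25, Δ_2 = 6, Δ_3 = 5.
All leading principal minors are positive, so by Sylvester's criterion Q is positive definite.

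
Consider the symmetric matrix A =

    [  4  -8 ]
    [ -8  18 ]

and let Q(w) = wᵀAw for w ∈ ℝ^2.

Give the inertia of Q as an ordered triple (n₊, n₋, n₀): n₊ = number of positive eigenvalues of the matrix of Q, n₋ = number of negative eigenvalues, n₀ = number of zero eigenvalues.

Congruent diagonalization of A (simultaneous row and column reduction) yields pivots 4, 2.
So there are 2 positive pivots.

(2, 0, 0)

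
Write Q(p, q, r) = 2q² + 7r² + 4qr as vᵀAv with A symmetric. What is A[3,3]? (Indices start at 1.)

The coefficient of r² in Q is 7, and that is exactly A[3,3].

7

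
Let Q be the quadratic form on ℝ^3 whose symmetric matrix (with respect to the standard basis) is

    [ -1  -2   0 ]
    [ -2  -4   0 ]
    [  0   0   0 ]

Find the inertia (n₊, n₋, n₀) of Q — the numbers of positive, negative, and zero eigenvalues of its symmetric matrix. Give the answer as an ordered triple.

(0, 1, 2)

Row-reducing A symmetrically gives the diagonal entries -1, 0, 0.
So there are 1 negative, 2 zero pivots.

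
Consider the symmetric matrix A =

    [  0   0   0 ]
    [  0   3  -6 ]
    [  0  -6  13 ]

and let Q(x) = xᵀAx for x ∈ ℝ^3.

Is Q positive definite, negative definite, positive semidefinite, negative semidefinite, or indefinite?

Congruent diagonalization of A (simultaneous row and column reduction) yields pivots 0, 3, 1.
That gives 2 positive, 1 zero pivots.
Hence Q is positive semidefinite.

positive semidefinite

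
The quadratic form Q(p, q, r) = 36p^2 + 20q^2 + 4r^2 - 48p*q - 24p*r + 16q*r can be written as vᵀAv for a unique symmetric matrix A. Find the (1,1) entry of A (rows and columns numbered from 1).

36

The coefficient of p^2 in Q is 36, and that is exactly A[1,1].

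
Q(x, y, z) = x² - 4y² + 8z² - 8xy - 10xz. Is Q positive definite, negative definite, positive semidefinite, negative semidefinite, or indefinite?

The associated matrix is A = [[1, -4, -5], [-4, -4, 0], [-5, 0, 8]].
An LDLᵀ factorisation of A has diagonal entries 1, -20, 3.
Counting signs: 2 positive, 1 negative.
Hence Q is indefinite.

indefinite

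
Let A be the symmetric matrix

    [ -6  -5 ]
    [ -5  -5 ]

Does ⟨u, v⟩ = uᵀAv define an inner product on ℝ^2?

no

Leading principal minors: Δ_1 = -6, Δ_2 = 5.
The signs alternate starting with Δ_1 < 0, so by Sylvester's criterion Q is negative definite.
⟨·,·⟩ is an inner product exactly when A is positive definite.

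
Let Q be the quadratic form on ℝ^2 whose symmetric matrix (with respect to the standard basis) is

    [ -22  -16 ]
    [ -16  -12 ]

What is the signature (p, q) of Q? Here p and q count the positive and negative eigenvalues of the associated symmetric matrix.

(0, 2)

Congruent diagonalization of A (simultaneous row and column reduction) yields pivots -22, -4/11.
So there are 2 negative pivots.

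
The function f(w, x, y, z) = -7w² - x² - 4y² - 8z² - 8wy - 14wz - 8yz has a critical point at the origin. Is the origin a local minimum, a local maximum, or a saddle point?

local maximum

The Hessian at the origin is H = [[-14, 0, -8, -14], [0, -2, 0, 0], [-8, 0, -8, -8], [-14, 0, -8, -16]].
Symmetric row and column elimination reduces H to a congruent diagonal form with pivots -14, -2, -24/7, -2.
That gives 4 negative pivots.
H is negative definite, so the origin is a strict local maximum.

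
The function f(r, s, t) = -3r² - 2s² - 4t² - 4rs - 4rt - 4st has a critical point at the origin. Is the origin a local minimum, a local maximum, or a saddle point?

The Hessian at the origin is H = [[-6, -4, -4], [-4, -4, -4], [-4, -4, -8]].
Row-reducing H symmetrically gives the diagonal entries -6, -4/3, -4.
That gives 3 negative pivots.
H is negative definite, so the origin is a strict local maximum.

local maximum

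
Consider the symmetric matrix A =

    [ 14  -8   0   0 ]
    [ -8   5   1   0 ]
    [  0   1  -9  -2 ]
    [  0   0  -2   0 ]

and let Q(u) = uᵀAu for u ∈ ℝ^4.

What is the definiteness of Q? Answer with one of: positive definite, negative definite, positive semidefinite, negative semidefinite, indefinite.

Row-reducing A symmetrically gives the diagonal entries 14, 3/7, -34/3, 6/17.
That gives 3 positive, 1 negative pivots.
Hence Q is indefinite.

indefinite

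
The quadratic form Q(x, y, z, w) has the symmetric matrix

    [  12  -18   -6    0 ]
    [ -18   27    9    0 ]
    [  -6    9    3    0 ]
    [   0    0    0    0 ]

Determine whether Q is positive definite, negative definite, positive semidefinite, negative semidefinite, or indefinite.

Row-reducing A symmetrically gives the diagonal entries 12, 0, 0, 0.
Counting signs: 1 positive, 3 zero.
Hence Q is positive semidefinite.

positive semidefinite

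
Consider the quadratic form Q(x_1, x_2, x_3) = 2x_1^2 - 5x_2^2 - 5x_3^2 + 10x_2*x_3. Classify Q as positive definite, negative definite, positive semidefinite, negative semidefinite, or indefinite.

The associated matrix is A = [[2, 0, 0], [0, -5, 5], [0, 5, -5]].
Applying the same elementary operations to the rows and columns of A produces a congruent diagonal matrix with entries 2, -5, 0.
That gives 1 positive, 1 negative, 1 zero pivots.
Hence Q is indefinite.

indefinite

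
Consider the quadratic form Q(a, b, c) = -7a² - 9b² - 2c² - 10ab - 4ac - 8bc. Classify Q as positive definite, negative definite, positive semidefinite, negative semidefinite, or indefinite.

negative definite

The associated matrix is A = [[-7, -5, -2], [-5, -9, -4], [-2, -4, -2]].
Congruent diagonalization of A (simultaneous row and column reduction) yields pivots -7, -38/7, -4/19.
That gives 3 negative pivots.
Hence Q is negative definite.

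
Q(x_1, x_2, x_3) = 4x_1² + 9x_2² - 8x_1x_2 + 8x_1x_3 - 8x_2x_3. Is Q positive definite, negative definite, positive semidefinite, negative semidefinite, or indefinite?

indefinite

Write A = [[4, -4, 4], [-4, 9, -4], [4, -4, 0]].
An LDLᵀ factorisation of A has diagonal entries 4, 5, -4.
So there are 2 positive, 1 negative pivots.
Hence Q is indefinite.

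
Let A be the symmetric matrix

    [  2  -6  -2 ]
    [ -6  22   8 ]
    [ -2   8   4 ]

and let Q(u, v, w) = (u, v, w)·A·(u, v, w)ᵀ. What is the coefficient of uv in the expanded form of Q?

The coefficient of uv is A[1,2] + A[2,1] = 2·(-6) = -12.

-12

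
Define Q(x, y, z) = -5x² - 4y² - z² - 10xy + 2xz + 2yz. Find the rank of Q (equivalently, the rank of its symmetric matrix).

The associated matrix is A = [[-5, -5, 1], [-5, -4, 1], [1, 1, -1]].
Symmetric row and column elimination reduces A to a congruent diagonal form with pivots -5, 1, -4/5.
Counting signs: 1 positive, 2 negative.
The rank is the number of nonzero pivots: 3.

3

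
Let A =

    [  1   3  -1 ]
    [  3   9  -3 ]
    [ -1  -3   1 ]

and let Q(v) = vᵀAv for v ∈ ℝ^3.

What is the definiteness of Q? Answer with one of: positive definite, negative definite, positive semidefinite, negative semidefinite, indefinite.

Congruent diagonalization of A (simultaneous row and column reduction) yields pivots 1, 0, 0.
Counting signs: 1 positive, 2 zero.
Hence Q is positive semidefinite.

positive semidefinite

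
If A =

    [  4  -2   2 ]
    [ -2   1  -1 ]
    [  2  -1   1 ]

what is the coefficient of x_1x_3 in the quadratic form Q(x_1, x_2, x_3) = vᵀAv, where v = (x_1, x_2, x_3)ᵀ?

4

The coefficient of x_1x_3 is A[1,3] + A[3,1] = 2·2 = 4.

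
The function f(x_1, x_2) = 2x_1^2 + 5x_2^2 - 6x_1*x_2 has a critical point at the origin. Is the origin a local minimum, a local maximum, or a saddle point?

local minimum

The Hessian at the origin is H = [[4, -6], [-6, 10]].
det H = 4·10 − (-6)² = 4 > 0 and H[1,1] = 4 > 0, so H is positive definite.
Therefore the origin is a local minimum.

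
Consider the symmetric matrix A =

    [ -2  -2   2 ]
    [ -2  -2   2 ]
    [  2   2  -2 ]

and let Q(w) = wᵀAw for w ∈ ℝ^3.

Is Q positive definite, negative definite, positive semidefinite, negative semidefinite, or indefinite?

negative semidefinite

Congruent diagonalization of A (simultaneous row and column reduction) yields pivots -2, 0, 0.
Counting signs: 1 negative, 2 zero.
Hence Q is negative semidefinite.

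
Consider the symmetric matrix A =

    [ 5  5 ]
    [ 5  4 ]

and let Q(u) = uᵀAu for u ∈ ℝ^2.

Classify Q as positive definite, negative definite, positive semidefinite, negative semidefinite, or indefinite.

For the 2×2 matrix [[5, 5], [5, 4]]: det = 5·4 − (5)² = -5, trace = 9.
det < 0 so the eigenvalues have opposite signs; the form is indefinite.

indefinite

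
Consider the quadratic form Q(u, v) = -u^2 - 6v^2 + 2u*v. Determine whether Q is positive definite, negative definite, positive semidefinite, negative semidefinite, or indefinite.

The symmetric matrix of Q is A = [[-1, 1], [1, -6]].
Leading principal minors: Δ_1 = -1, Δ_2 = 5.
The signs alternate starting with Δ_1 < 0, so by Sylvester's criterion Q is negative definite.

negative definite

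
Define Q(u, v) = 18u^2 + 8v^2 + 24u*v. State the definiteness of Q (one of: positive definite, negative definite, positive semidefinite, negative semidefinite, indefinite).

Write A = [[18, 12], [12, 8]].
Symmetric row and column elimination reduces A to a congruent diagonal form with pivots 18, 0.
That gives 1 positive, 1 zero pivots.
Hence Q is positive semidefinite.

positive semidefinite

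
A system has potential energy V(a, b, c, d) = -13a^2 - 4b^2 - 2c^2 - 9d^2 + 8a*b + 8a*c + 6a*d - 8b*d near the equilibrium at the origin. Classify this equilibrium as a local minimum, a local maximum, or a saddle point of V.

The Hessian at the origin is H = [[-26, 8, 8, 6], [8, -8, 0, -8], [8, 0, -4, 0], [6, -8, 0, -18]].
Applying the same elementary operations to the rows and columns of H produces a congruent diagonal matrix with entries -26, -72/13, -4/9, -8.
So there are 4 negative pivots.
H is negative definite, so the origin is a strict local maximum.

local maximum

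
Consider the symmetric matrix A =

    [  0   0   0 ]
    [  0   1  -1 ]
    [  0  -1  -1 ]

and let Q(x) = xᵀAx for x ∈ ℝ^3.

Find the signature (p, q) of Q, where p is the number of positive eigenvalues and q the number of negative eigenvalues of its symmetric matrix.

Applying the same elementary operations to the rows and columns of A produces a congruent diagonal matrix with entries 0, 1, -2.
Counting signs: 1 positive, 1 negative, 1 zero.

(1, 1)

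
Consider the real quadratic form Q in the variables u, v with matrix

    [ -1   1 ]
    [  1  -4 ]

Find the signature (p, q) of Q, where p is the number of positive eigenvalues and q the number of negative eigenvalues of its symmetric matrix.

Congruent diagonalization of A (simultaneous row and column reduction) yields pivots -1, -3.
So there are 2 negative pivots.

(0, 2)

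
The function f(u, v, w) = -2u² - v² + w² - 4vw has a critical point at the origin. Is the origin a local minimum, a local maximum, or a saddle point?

saddle point

The Hessian at the origin is H = [[-4, 0, 0], [0, -2, -4], [0, -4, 2]].
Symmetric row and column elimination reduces H to a congruent diagonal form with pivots -4, -2, 10.
So there are 1 positive, 2 negative pivots.
H is indefinite, so the origin is a saddle point.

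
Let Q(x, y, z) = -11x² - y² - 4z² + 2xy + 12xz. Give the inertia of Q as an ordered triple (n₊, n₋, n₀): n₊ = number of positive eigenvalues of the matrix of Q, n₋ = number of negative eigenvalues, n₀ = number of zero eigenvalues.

(0, 3, 0)

The associated matrix is A = [[-11, 1, 6], [1, -1, 0], [6, 0, -4]].
An LDLᵀ factorisation of A has diagonal entries -11, -10/11, -2/5.
So there are 3 negative pivots.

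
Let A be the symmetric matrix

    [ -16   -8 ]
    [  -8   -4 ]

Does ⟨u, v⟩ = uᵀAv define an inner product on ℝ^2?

For the 2×2 matrix [[-16, -8], [-8, -4]]: det = -16·-4 − (-8)² = 0, trace = -20.
det = 0 so one eigenvalue is zero; the form is semidefinite with the sign of the trace.
⟨·,·⟩ is an inner product exactly when A is positive definite.

no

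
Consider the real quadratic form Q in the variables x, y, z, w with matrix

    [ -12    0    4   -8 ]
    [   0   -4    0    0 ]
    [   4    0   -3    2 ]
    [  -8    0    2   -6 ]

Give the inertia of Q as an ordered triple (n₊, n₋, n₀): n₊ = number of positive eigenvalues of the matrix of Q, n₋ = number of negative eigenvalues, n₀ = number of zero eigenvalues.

Symmetric row and column elimination reduces A to a congruent diagonal form with pivots -12, -4, -5/3, -2/5.
That gives 4 negative pivots.

(0, 4, 0)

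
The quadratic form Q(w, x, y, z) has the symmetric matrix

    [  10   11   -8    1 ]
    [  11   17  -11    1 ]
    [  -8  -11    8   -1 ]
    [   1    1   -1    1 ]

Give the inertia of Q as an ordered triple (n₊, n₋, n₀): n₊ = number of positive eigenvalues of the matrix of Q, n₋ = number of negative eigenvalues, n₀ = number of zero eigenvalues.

(4, 0, 0)

Congruent diagonalization of A (simultaneous row and column reduction) yields pivots 10, 49/10, 30/49, 4/5.
So there are 4 positive pivots.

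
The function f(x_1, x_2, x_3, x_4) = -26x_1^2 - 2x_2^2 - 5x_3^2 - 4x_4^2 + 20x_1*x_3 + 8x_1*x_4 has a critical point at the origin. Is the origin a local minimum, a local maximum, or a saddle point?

local maximum

The Hessian at the origin is H = [[-52, 0, 20, 8], [0, -4, 0, 0], [20, 0, -10, 0], [8, 0, 0, -8]].
Row-reducing H symmetrically gives the diagonal entries -52, -4, -30/13, -8/3.
That gives 4 negative pivots.
H is negative definite, so the origin is a strict local maximum.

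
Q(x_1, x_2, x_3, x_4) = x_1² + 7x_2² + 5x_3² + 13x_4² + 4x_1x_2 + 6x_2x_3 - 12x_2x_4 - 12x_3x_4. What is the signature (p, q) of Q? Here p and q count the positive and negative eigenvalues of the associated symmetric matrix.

The symmetric matrix is A = [[1, 2, 0, 0], [2, 7, 3, -6], [0, 3, 5, -6], [0, -6, -6, 13]].
Row-reducing A symmetrically gives the diagonal entries 1, 3, 2, 1.
That gives 4 positive pivots.

(4, 0)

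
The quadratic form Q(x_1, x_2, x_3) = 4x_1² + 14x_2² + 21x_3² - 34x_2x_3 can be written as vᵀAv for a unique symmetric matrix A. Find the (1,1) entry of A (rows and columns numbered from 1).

The coefficient of x_1² in Q is 4, and that is exactly A[1,1].

4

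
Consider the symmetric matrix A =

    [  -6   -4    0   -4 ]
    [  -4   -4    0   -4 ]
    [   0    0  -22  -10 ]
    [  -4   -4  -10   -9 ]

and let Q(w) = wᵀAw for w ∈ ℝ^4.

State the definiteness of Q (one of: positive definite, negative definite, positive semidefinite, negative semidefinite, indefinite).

negative definite

Leading principal minors: Δ_1 = -6, Δ_2 = 8, Δ_3 = -176, Δ_4 = 80.
The signs alternate starting with Δ_1 < 0, so by Sylvester's criterion Q is negative definite.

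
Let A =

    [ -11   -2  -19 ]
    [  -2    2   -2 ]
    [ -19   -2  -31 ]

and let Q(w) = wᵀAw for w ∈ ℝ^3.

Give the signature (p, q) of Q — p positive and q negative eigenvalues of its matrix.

Row-reducing A symmetrically gives the diagonal entries -11, 26/11, 12/13.
Counting signs: 2 positive, 1 negative.

(2, 1)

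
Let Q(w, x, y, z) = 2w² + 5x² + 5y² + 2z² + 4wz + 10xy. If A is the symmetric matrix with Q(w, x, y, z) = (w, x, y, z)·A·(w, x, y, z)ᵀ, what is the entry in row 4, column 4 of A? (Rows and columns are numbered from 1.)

The coefficient of z² in Q is 2, and that is exactly A[4,4].

2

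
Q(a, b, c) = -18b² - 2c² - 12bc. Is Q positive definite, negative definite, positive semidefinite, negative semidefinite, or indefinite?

The associated matrix is A = [[0, 0, 0], [0, -18, -6], [0, -6, -2]].
Congruent diagonalization of A (simultaneous row and column reduction) yields pivots 0, -18, 0.
Counting signs: 1 negative, 2 zero.
Hence Q is negative semidefinite.

negative semidefinite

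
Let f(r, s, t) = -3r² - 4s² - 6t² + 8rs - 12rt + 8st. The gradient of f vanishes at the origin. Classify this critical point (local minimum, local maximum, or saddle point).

The Hessian at the origin is H = [[-6, 8, -12], [8, -8, 8], [-12, 8, -12]].
Symmetric row and column elimination reduces H to a congruent diagonal form with pivots -6, 8/3, -12.
That gives 1 positive, 2 negative pivots.
H is indefinite, so the origin is a saddle point.

saddle point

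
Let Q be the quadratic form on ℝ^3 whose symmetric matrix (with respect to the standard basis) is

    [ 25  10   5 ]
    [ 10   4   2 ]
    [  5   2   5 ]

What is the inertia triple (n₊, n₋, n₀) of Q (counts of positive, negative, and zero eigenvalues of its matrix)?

Congruent diagonalization of A (simultaneous row and column reduction) yields pivots 25, 0, 4.
So there are 2 positive, 1 zero pivots.

(2, 0, 1)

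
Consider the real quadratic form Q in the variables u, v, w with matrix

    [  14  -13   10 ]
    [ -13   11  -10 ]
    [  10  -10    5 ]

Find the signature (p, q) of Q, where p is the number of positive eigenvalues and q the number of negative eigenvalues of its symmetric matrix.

(1, 2)

Congruent diagonalization of A (simultaneous row and column reduction) yields pivots 14, -15/14, -5/3.
So there are 1 positive, 2 negative pivots.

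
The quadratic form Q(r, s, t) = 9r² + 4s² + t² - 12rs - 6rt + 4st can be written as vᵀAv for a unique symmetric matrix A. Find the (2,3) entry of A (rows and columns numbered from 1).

2

The coefficient of s·t in Q is 4. For a symmetric A this equals A[2,3] + A[3,2] = 2·A[2,3].
So A[2,3] = 4/2 = 2.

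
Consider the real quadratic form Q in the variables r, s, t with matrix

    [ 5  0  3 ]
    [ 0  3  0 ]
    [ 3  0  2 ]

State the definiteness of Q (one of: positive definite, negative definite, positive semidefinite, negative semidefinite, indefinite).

positive definite

Leading principal minors: Δ_1 = 5, Δ_2 = 15, Δ_3 = 3.
All leading principal minors are positive, so by Sylvester's criterion Q is positive definite.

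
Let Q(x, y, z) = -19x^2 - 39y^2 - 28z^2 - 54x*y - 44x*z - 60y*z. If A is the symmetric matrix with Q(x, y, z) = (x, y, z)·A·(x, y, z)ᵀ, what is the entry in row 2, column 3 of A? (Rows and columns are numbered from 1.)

-30

The coefficient of y·z in Q is -60. For a symmetric A this equals A[2,3] + A[3,2] = 2·A[2,3].
So A[2,3] = -60/2 = -30.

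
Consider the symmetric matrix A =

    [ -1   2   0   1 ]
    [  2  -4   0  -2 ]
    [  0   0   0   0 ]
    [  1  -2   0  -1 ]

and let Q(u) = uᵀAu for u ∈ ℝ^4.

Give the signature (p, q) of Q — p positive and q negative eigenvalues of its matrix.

Symmetric row and column elimination reduces A to a congruent diagonal form with pivots -1, 0, 0, 0.
Counting signs: 1 negative, 3 zero.

(0, 1)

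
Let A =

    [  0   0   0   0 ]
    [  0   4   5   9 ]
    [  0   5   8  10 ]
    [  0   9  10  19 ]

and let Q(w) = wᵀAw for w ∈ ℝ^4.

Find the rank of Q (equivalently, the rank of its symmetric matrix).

Congruent diagonalization of A (simultaneous row and column reduction) yields pivots 0, 4, 7/4, -15/7.
Counting signs: 2 positive, 1 negative, 1 zero.
The rank is the number of nonzero pivots: 3.

3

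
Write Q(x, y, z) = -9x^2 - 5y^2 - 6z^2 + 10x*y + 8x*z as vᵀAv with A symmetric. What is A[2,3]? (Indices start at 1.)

0

The coefficient of y·z in Q is 0. For a symmetric A this equals A[2,3] + A[3,2] = 2·A[2,3].
So A[2,3] = 0/2 = 0.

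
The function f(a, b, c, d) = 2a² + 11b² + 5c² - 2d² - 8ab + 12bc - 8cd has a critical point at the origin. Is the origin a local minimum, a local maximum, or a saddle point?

saddle point

The Hessian at the origin is H = [[4, -8, 0, 0], [-8, 22, 12, 0], [0, 12, 10, -8], [0, 0, -8, -4]].
Congruent diagonalization of H (simultaneous row and column reduction) yields pivots 4, 6, -14, 4/7.
So there are 3 positive, 1 negative pivots.
H is indefinite, so the origin is a saddle point.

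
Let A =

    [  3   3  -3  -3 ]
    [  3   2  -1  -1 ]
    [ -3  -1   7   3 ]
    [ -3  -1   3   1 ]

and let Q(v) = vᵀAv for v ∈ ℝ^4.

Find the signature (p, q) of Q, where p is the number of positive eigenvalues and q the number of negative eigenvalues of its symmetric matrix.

Congruent diagonalization of A (simultaneous row and column reduction) yields pivots 3, -1, 8, 0.
So there are 2 positive, 1 negative, 1 zero pivots.

(2, 1)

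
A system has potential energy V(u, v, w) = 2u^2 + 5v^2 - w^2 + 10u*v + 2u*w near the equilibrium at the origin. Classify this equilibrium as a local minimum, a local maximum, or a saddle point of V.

saddle point

The Hessian at the origin is H = [[4, 10, 2], [10, 10, 0], [2, 0, -2]].
Symmetric row and column elimination reduces H to a congruent diagonal form with pivots 4, -15, -4/3.
Counting signs: 1 positive, 2 negative.
H is indefinite, so the origin is a saddle point.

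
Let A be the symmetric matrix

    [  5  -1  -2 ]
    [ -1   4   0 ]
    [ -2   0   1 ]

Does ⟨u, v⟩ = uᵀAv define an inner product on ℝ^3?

Leading principal minors: Δ_1 = 5, Δ_2 = 19, Δ_3 = 3.
All leading principal minors are positive, so by Sylvester's criterion Q is positive definite.
⟨·,·⟩ is an inner product exactly when A is positive definite.

yes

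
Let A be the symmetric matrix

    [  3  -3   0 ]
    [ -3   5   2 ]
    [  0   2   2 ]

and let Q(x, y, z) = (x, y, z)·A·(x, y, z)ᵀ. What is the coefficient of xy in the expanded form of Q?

The coefficient of xy is A[1,2] + A[2,1] = 2·(-3) = -6.

-6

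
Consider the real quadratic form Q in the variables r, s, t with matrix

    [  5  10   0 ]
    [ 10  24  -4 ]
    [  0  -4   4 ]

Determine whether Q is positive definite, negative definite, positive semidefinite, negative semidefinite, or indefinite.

Congruent diagonalization of A (simultaneous row and column reduction) yields pivots 5, 4, 0.
Counting signs: 2 positive, 1 zero.
Hence Q is positive semidefinite.

positive semidefinite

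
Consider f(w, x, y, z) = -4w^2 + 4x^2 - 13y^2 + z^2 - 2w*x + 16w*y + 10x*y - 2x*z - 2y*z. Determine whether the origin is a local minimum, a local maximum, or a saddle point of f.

The Hessian at the origin is H = [[-8, -2, 16, 0], [-2, 8, 10, -2], [16, 10, -26, -2], [0, -2, -2, 2]].
Row-reducing H symmetrically gives the diagonal entries -8, 17/2, 30/17, 4/3.
Counting signs: 3 positive, 1 negative.
H is indefinite, so the origin is a saddle point.

saddle point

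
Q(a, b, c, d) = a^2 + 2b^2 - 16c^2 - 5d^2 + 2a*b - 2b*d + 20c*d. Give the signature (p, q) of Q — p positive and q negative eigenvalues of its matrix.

The symmetric matrix is A = [[1, 1, 0, 0], [1, 2, 0, -1], [0, 0, -16, 10], [0, -1, 10, -5]].
An LDLᵀ factorisation of A has diagonal entries 1, 1, -16, 1/4.
Counting signs: 3 positive, 1 negative.

(3, 1)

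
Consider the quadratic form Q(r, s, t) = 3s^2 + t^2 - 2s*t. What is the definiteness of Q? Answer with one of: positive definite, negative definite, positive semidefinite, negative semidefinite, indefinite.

positive semidefinite

The symmetric matrix is A = [[0, 0, 0], [0, 3, -1], [0, -1, 1]].
Row-reducing A symmetrically gives the diagonal entries 0, 3, 2/3.
Counting signs: 2 positive, 1 zero.
Hence Q is positive semidefinite.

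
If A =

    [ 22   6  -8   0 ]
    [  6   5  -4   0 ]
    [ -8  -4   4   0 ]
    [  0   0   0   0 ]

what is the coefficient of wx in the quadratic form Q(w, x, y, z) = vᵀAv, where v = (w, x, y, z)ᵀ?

12

The coefficient of wx is A[1,2] + A[2,1] = 2·6 = 12.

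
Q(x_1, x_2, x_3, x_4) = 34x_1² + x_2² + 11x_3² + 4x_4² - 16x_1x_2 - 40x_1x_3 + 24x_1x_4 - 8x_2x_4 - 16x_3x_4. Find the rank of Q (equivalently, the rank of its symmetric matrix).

Write A = [[34, -8, -20, 12], [-8, 1, 0, -4], [-20, 0, 11, -8], [12, -4, -8, 4]].
Row-reducing A symmetrically gives the diagonal entries 34, -15/17, 73/3, 12/73.
So there are 3 positive, 1 negative pivots.
The rank is the number of nonzero pivots: 4.

4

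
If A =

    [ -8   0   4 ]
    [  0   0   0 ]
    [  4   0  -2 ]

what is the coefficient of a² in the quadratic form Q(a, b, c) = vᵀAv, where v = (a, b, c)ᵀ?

-8

The coefficient of a² is the diagonal entry A[1,1] = -8.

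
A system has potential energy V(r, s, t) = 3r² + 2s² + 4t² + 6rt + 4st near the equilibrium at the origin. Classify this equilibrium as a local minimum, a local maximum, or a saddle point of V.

The Hessian at the origin is H = [[6, 0, 6], [0, 4, 4], [6, 4, 8]].
Symmetric row and column elimination reduces H to a congruent diagonal form with pivots 6, 4, -2.
That gives 2 positive, 1 negative pivots.
H is indefinite, so the origin is a saddle point.

saddle point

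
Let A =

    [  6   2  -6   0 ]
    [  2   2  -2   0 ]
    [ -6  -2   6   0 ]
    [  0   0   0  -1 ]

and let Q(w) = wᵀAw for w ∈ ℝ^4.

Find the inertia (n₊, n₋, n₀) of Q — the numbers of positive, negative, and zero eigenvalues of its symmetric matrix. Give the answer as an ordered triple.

Row-reducing A symmetrically gives the diagonal entries 6, 4/3, 0, -1.
So there are 2 positive, 1 negative, 1 zero pivots.

(2, 1, 1)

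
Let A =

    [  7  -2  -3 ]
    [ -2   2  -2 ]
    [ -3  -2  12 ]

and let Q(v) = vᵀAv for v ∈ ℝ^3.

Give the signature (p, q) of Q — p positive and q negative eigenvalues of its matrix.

(3, 0)

Congruent diagonalization of A (simultaneous row and column reduction) yields pivots 7, 10/7, 5.
Counting signs: 3 positive.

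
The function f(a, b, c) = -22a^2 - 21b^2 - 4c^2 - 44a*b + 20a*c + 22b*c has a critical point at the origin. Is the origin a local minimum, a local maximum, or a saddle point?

The Hessian at the origin is H = [[-44, -44, 20], [-44, -42, 22], [20, 22, -8]].
Congruent diagonalization of H (simultaneous row and column reduction) yields pivots -44, 2, -10/11.
Counting signs: 1 positive, 2 negative.
H is indefinite, so the origin is a saddle point.

saddle point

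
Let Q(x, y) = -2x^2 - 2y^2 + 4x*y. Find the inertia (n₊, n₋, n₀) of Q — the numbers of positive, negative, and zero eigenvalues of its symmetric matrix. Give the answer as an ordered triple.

Write A = [[-2, 2], [2, -2]].
Congruent diagonalization of A (simultaneous row and column reduction) yields pivots -2, 0.
That gives 1 negative, 1 zero pivots.

(0, 1, 1)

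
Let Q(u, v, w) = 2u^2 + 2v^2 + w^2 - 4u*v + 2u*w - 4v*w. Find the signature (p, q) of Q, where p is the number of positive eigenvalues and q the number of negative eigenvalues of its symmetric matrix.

The symmetric matrix is A = [[2, -2, 1], [-2, 2, -2], [1, -2, 1]].
By Sylvester's law of inertia any congruent diagonalization of A has 2 positive, 1 negative and 0 zero entries.

(2, 1)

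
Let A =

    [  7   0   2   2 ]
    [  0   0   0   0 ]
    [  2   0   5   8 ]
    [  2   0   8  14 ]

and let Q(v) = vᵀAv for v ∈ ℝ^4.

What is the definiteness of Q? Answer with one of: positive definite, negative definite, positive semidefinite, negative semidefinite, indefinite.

Congruent diagonalization of A (simultaneous row and column reduction) yields pivots 7, 0, 31/7, 30/31.
That gives 3 positive, 1 zero pivots.
Hence Q is positive semidefinite.

positive semidefinite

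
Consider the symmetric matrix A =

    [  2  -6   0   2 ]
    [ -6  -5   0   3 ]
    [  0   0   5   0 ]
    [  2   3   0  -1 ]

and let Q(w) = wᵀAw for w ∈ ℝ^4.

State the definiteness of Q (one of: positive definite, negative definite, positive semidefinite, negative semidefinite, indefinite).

Congruent diagonalization of A (simultaneous row and column reduction) yields pivots 2, -23, 5, 12/23.
So there are 3 positive, 1 negative pivots.
Hence Q is indefinite.

indefinite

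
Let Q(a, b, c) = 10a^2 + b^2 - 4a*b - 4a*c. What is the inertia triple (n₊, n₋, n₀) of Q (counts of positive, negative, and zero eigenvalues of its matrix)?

The symmetric matrix is A = [[10, -2, -2], [-2, 1, 0], [-2, 0, 0]].
Symmetric row and column elimination reduces A to a congruent diagonal form with pivots 10, 3/5, -2/3.
So there are 2 positive, 1 negative pivots.

(2, 1, 0)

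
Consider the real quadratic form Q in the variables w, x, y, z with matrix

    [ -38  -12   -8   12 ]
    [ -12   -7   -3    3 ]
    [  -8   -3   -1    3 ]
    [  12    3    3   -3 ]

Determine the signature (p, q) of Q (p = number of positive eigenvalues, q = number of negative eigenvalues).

Symmetric row and column elimination reduces A to a congruent diagonal form with pivots -38, -61/19, 46/61, 12/23.
So there are 2 positive, 2 negative pivots.

(2, 2)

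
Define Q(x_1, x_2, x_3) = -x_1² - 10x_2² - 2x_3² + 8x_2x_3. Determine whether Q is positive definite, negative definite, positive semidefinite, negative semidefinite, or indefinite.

The symmetric matrix of Q is A = [[-1, 0, 0], [0, -10, 4], [0, 4, -2]].
Leading principal minors: Δ_1 = -1, Δ_2 = 10, Δ_3 = -4.
The signs alternate starting with Δ_1 < 0, so by Sylvester's criterion Q is negative definite.

negative definite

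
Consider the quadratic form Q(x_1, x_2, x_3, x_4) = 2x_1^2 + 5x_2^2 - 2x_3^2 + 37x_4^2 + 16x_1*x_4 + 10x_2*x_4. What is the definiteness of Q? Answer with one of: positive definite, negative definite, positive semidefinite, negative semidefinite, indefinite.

indefinite

Write A = [[2, 0, 0, 8], [0, 5, 0, 5], [0, 0, -2, 0], [8, 5, 0, 37]].
Row-reducing A symmetrically gives the diagonal entries 2, 5, -2, 0.
That gives 2 positive, 1 negative, 1 zero pivots.
Hence Q is indefinite.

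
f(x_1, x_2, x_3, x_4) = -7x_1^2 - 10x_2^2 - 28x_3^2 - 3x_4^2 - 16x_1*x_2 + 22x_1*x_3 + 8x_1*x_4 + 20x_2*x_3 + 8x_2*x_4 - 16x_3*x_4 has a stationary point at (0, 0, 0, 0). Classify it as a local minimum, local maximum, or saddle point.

The Hessian at the origin is H = [[-14, -16, 22, 8], [-16, -20, 20, 8], [22, 20, -56, -16], [8, 8, -16, -6]].
An LDLᵀ factorisation of H has diagonal entries -14, -12/7, -6, -2/3.
Counting signs: 4 negative.
H is negative definite, so the origin is a strict local maximum.

local maximum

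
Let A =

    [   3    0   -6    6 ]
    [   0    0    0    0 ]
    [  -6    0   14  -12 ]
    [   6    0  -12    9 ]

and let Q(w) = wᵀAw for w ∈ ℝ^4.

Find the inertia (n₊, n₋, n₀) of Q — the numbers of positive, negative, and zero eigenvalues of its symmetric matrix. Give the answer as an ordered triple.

(2, 1, 1)

Applying the same elementary operations to the rows and columns of A produces a congruent diagonal matrix with entries 3, 0, 2, -3.
That gives 2 positive, 1 negative, 1 zero pivots.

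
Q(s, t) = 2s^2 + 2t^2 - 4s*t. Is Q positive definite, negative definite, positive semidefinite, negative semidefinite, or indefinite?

positive semidefinite

The symmetric matrix of Q is [[2, -2], [-2, 2]].
For the 2×2 matrix [[2, -2], [-2, 2]]: det = 2·2 − (-2)² = 0, trace = 4.
det = 0 so one eigenvalue is zero; the form is semidefinite with the sign of the trace.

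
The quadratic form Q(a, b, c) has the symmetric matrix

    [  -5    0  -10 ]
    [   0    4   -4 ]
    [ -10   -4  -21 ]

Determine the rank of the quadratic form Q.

3

An LDLᵀ factorisation of A has diagonal entries -5, 4, -5.
Counting signs: 1 positive, 2 negative.
The rank is the number of nonzero pivots: 3.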